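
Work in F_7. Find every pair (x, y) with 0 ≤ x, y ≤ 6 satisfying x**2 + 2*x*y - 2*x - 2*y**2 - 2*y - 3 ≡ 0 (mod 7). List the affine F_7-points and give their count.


Affine F_7-points: {(0, 1), (0, 5), (2, 2), (2, 6), (3, 0), (3, 2), (6, 0), (6, 5)}; count = 8.

For each of the 49 pairs (x, y) ∈ F_7², evaluate f(x, y) mod 7. Record the zeros.
  x = 0: [0↦4, 1↦0, 2↦6, 3↦1, 4↦6, 5↦0, 6↦4]  zeros at y ∈ {1, 5}
  x = 1: [0↦3, 1↦1, 2↦2, 3↦6, 4↦6, 5↦2, 6↦1]  zeros at y ∈ ∅
  x = 2: [0↦4, 1↦4, 2↦0, 3↦6, 4↦1, 5↦6, 6↦0]  zeros at y ∈ {2, 6}
  x = 3: [0↦0, 1↦2, 2↦0, 3↦1, 4↦5, 5↦5, 6↦1]  zeros at y ∈ {0, 2}
  x = 4: [0↦5, 1↦2, 2↦2, 3↦5, 4↦4, 5↦6, 6↦4]  zeros at y ∈ ∅
  x = 5: [0↦5, 1↦4, 2↦6, 3↦4, 4↦5, 5↦2, 6↦2]  zeros at y ∈ ∅
  x = 6: [0↦0, 1↦1, 2↦5, 3↦5, 4↦1, 5↦0, 6↦2]  zeros at y ∈ {0, 5}
Collecting zeros: affine points = {(0, 1), (0, 5), (2, 2), (2, 6), (3, 0), (3, 2), (6, 0), (6, 5)}.
Total count |C(F_7)_aff| = 8.


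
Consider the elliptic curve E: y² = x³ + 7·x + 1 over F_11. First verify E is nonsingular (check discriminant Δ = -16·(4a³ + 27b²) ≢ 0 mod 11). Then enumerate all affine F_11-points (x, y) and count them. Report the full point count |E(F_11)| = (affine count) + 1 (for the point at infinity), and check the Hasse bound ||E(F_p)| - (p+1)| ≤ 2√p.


Affine points = {(0, 1), (0, 10), (1, 3), (1, 8), (2, 1), (2, 10), (3, 4), (3, 7), (4, 4), (4, 7), (9, 1), (9, 10), (10, 2), (10, 9)}; affine count = 14; |E(F_11)| = 15.

Discriminant check: Δ ∝ 4a³ + 27b² = 4·7³ + 27·1² = 4·343 + 27·1 ≡ 2 (mod 11). Nonzero ⇒ E is nonsingular.
For each x ∈ F_11, compute rhs = x³ + 7·x + 1 mod 11, then count y ∈ F_11 with y² ≡ rhs.
  x = 0: rhs = 1, matching y values: 1, 10 (2 points).
  x = 1: rhs = 9, matching y values: 3, 8 (2 points).
  x = 2: rhs = 1, matching y values: 1, 10 (2 points).
  x = 3: rhs = 5, matching y values: 4, 7 (2 points).
  x = 4: rhs = 5, matching y values: 4, 7 (2 points).
  x = 5: rhs = 7, matching y values: none (0 points).
  x = 6: rhs = 6, matching y values: none (0 points).
  x = 7: rhs = 8, matching y values: none (0 points).
  x = 8: rhs = 8, matching y values: none (0 points).
  x = 9: rhs = 1, matching y values: 1, 10 (2 points).
  x = 10: rhs = 4, matching y values: 2, 9 (2 points).
Total affine count: 14.
Full point count |E(F_11)| = 14 + 1 = 15.
Hasse bound: |15 − (11+1)| = |3| = 3 ≤ 2√11 ≈ 6.6332 ✓.


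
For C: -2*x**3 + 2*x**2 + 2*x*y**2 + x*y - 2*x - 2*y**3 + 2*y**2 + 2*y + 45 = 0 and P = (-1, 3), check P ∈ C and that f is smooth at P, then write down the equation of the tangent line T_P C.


Tangent line at P: 9*x - 53*y + 168 = 0.

Step 1: f(-1, 3) = 0, so P lies on C.
Step 2: partial derivatives
  f_x(x, y) = -6*x**2 + 4*x + 2*y**2 + y - 2, f_y(x, y) = 4*x*y + x - 6*y**2 + 4*y + 2.
  f_x(P) = 9, f_y(P) = -53 (gradient nonzero, so P is smooth).
Step 3: tangent line at P: 9·(x − -1) + -53·(y − 3) = 0.
Expanding: 9*x - 53*y + 168 = 0.


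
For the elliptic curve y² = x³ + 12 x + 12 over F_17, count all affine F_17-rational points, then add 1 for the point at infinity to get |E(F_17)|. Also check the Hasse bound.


Affine points = {(1, 5), (1, 12), (8, 5), (8, 12), (9, 4), (9, 13), (11, 8), (11, 9), (13, 6), (13, 11), (14, 0), (16, 4), (16, 13)}; affine count = 13; |E(F_17)| = 14.

Discriminant check: Δ ∝ 4a³ + 27b² = 4·12³ + 27·12² = 4·1728 + 27·144 ≡ 5 (mod 17). Nonzero ⇒ E is nonsingular.
For each x ∈ F_17, compute rhs = x³ + 12·x + 12 mod 17, then count y ∈ F_17 with y² ≡ rhs.
  x = 0: rhs = 12, matching y values: none (0 points).
  x = 1: rhs = 8, matching y values: 5, 12 (2 points).
  x = 2: rhs = 10, matching y values: none (0 points).
  x = 3: rhs = 7, matching y values: none (0 points).
  x = 4: rhs = 5, matching y values: none (0 points).
  x = 5: rhs = 10, matching y values: none (0 points).
  x = 6: rhs = 11, matching y values: none (0 points).
  x = 7: rhs = 14, matching y values: none (0 points).
  x = 8: rhs = 8, matching y values: 5, 12 (2 points).
  x = 9: rhs = 16, matching y values: 4, 13 (2 points).
  x = 10: rhs = 10, matching y values: none (0 points).
  x = 11: rhs = 13, matching y values: 8, 9 (2 points).
  x = 12: rhs = 14, matching y values: none (0 points).
  x = 13: rhs = 2, matching y values: 6, 11 (2 points).
  x = 14: rhs = 0, matching y values: 0 (1 points).
  x = 15: rhs = 14, matching y values: none (0 points).
  x = 16: rhs = 16, matching y values: 4, 13 (2 points).
Total affine count: 13.
Full point count |E(F_17)| = 13 + 1 = 14.
Hasse bound: |14 − (17+1)| = |-4| = 4 ≤ 2√17 ≈ 8.2462 ✓.


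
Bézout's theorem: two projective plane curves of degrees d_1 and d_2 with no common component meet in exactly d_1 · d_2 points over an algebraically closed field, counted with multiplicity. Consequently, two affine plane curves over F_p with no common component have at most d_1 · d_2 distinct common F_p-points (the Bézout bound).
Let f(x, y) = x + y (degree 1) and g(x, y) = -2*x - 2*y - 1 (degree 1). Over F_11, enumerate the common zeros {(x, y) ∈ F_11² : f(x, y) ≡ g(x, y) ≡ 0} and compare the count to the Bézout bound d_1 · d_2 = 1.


Common zeros: ∅; count = 0; Bézout bound = 1.

deg(f) = 1, deg(g) = 1, so Bézout bound = 1.
Scan x ∈ F_11. For each x, list the y ∈ F_11 with f(x, y) ≡ 0 and those with g(x, y) ≡ 0 (mod 11); the common zeros in that column are the intersection.
  x = 0: f ≡ 0 at y ∈ {0}; g ≡ 0 at y ∈ {5}; common: ∅.
  x = 1: f ≡ 0 at y ∈ {10}; g ≡ 0 at y ∈ {4}; common: ∅.
  x = 2: f ≡ 0 at y ∈ {9}; g ≡ 0 at y ∈ {3}; common: ∅.
  x = 3: f ≡ 0 at y ∈ {8}; g ≡ 0 at y ∈ {2}; common: ∅.
  x = 4: f ≡ 0 at y ∈ {7}; g ≡ 0 at y ∈ {1}; common: ∅.
  x = 5: f ≡ 0 at y ∈ {6}; g ≡ 0 at y ∈ {0}; common: ∅.
  x = 6: f ≡ 0 at y ∈ {5}; g ≡ 0 at y ∈ {10}; common: ∅.
  x = 7: f ≡ 0 at y ∈ {4}; g ≡ 0 at y ∈ {9}; common: ∅.
  x = 8: f ≡ 0 at y ∈ {3}; g ≡ 0 at y ∈ {8}; common: ∅.
  x = 9: f ≡ 0 at y ∈ {2}; g ≡ 0 at y ∈ {7}; common: ∅.
  x = 10: f ≡ 0 at y ∈ {1}; g ≡ 0 at y ∈ {6}; common: ∅.
Collecting: common zeros = ∅, so the count is 0.
Comparison with the Bézout bound: 0 ≤ 1 = deg(f)·deg(g), as expected for curves with no common component (the affine F_11-count falls short of the bound because intersections may lie at infinity, over extension fields, or carry multiplicity).


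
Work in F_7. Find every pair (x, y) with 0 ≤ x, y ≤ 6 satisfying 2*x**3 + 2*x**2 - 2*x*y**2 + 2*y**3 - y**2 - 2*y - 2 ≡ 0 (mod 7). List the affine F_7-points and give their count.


Affine F_7-points: {(2, 2), (3, 0), (3, 1), (3, 6), (5, 1), (5, 2), (5, 6), (6, 2)}; count = 8.

For each of the 49 pairs (x, y) ∈ F_7², evaluate f(x, y) mod 7. Record the zeros.
  x = 0: [0↦5, 1↦4, 2↦6, 3↦2, 4↦4, 5↦3, 6↦4]  zeros at y ∈ ∅
  x = 1: [0↦2, 1↦6, 2↦2, 3↦2, 4↦4, 5↦6, 6↦6]  zeros at y ∈ ∅
  x = 2: [0↦1, 1↦3, 2↦0, 3↦4, 4↦6, 5↦4, 6↦3]  zeros at y ∈ {2}
  x = 3: [0↦0, 1↦0, 2↦5, 3↦6, 4↦1, 5↦2, 6↦0]  zeros at y ∈ {0, 1, 6}
  x = 4: [0↦4, 1↦2, 2↦1, 3↦6, 4↦1, 5↦5, 6↦2]  zeros at y ∈ ∅
  x = 5: [0↦4, 1↦0, 2↦0, 3↦2, 4↦4, 5↦4, 6↦0]  zeros at y ∈ {1, 2, 6}
  x = 6: [0↦5, 1↦6, 2↦0, 3↦6, 4↦1, 5↦4, 6↦6]  zeros at y ∈ {2}
Collecting zeros: affine points = {(2, 2), (3, 0), (3, 1), (3, 6), (5, 1), (5, 2), (5, 6), (6, 2)}.
Total count |C(F_7)_aff| = 8.


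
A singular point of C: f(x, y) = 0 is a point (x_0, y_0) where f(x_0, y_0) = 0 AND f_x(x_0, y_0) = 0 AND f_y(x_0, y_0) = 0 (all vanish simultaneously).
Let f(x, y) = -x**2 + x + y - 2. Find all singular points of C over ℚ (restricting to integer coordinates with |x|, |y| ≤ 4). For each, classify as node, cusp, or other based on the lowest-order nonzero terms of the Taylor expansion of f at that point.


No singular points in the scanned grid; C is smooth there.

Compute partial derivatives:
  f_x = 1 - 2*x.
  f_y = 1.
f_y = 1 is a nonzero constant, so f_y never vanishes: no point (x, y) can satisfy f = f_x = f_y = 0. In particular no (x, y) ∈ {−4, ..., 4}² is singular; the curve is smooth.


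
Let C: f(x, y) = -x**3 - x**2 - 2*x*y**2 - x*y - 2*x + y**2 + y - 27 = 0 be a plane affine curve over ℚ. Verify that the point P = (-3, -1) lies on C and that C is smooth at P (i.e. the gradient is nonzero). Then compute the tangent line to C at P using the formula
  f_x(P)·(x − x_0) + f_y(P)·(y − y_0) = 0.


Tangent line at P: -24*x - 10*y - 82 = 0.

Step 1: f(-3, -1) = 0, so P lies on C.
Step 2: partial derivatives
  f_x(x, y) = -3*x**2 - 2*x - 2*y**2 - y - 2, f_y(x, y) = -4*x*y - x + 2*y + 1.
  f_x(P) = -24, f_y(P) = -10 (gradient nonzero, so P is smooth).
Step 3: tangent line at P: -24·(x − -3) + -10·(y − -1) = 0.
Expanding: -24*x - 10*y - 82 = 0.


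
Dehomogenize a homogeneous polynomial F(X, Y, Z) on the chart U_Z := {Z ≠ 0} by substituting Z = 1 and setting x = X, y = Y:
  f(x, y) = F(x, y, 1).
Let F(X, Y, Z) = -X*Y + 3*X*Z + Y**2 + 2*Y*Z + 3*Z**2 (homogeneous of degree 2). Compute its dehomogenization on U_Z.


f(x, y) = -x*y + 3*x + y**2 + 2*y + 3

On U_Z we set Z = 1. Each monomial c·X^i·Y^j·Z^k in F becomes c·x^i·y^j·1^k = c·x^i·y^j.
Substituting Z = 1: F(X, Y, 1) = -x*y + 3*x + y**2 + 2*y + 3.
Note: deg(f) ≤ deg(F) = 2; strict inequality happens when F is divisible by Z (lost terms).


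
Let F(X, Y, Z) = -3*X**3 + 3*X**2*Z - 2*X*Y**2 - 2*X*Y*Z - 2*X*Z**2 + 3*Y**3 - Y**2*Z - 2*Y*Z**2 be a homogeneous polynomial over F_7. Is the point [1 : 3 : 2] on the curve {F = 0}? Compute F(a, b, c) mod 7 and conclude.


F(1,3,2) ≡ 4 (mod 7); P is NOT on the curve.

Evaluate F(1, 3, 2) term-by-term (mod 7).
  -3*X**3 ↦ -3·1·1·1 = -3
  3*X**2*Z ↦ 3·1·1·2 = 6
  -2*X*Y**2 ↦ -2·1·9·1 = -18
  -2*X*Y*Z ↦ -2·1·3·2 = -12
  -2*X*Z**2 ↦ -2·1·1·4 = -8
  3*Y**3 ↦ 3·1·27·1 = 81
  -Y**2*Z ↦ -1·1·9·2 = -18
  -2*Y*Z**2 ↦ -2·1·3·4 = -24
Sum: F(1, 3, 2) = (-3) + (6) + (-18) + (-12) + (-8) + (81) + (-18) + (-24) = 4.
Reducing mod 7: 4 ≡ 4 (mod 7).
Since F(a, b, c) ≡ 4 ≠ 0 (mod 7), P does NOT lie on the curve.


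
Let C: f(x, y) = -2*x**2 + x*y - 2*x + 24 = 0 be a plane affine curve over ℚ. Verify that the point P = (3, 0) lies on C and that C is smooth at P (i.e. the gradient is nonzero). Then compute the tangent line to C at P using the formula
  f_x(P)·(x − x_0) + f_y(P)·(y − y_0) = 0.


Tangent line at P: -14*x + 3*y + 42 = 0.

Step 1: f(3, 0) = 0, so P lies on C.
Step 2: partial derivatives
  f_x(x, y) = -4*x + y - 2, f_y(x, y) = x.
  f_x(P) = -14, f_y(P) = 3 (gradient nonzero, so P is smooth).
Step 3: tangent line at P: -14·(x − 3) + 3·(y − 0) = 0.
Expanding: -14*x + 3*y + 42 = 0.


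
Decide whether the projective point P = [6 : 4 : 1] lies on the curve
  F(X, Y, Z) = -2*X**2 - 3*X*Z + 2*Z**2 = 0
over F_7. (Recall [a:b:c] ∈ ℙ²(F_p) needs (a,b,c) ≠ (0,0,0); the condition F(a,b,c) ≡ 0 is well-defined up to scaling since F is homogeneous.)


F(6,4,1) ≡ 3 (mod 7); P is NOT on the curve.

Evaluate F(6, 4, 1) term-by-term (mod 7).
  -2*X**2 ↦ -2·36·1·1 = -72
  -3*X*Z ↦ -3·6·1·1 = -18
  2*Z**2 ↦ 2·1·1·1 = 2
Sum: F(6, 4, 1) = (-72) + (-18) + (2) = -88.
Reducing mod 7: -88 ≡ 3 (mod 7).
Since F(a, b, c) ≡ 3 ≠ 0 (mod 7), P does NOT lie on the curve.


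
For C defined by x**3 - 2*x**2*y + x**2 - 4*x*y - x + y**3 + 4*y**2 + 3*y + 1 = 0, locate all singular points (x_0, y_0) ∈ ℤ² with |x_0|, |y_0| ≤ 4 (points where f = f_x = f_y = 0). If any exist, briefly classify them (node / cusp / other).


Singular points: {(-1, -1)}; classification: cusp.

Compute partial derivatives:
  f_x = 3*x**2 - 4*x*y + 2*x - 4*y - 1.
  f_y = -2*x**2 - 4*x + 3*y**2 + 8*y + 3.
Scan x_0 ∈ {−4, ..., 4}. For each x_0, f_y(x_0, y) is a polynomial in y; find its integer roots y ∈ {−4, ..., 4}, then test f_x and f at those candidates.
  x = -4: f_y(-4, y) = 3*y**2 + 8*y - 13; no integer root y with |y| ≤ 4.
  x = -3: f_y(-3, y) = 3*y**2 + 8*y - 3; vanishes at y ∈ {-3}. (-3, -3): f_x = -4 ≠ 0.
  x = -2: f_y(-2, y) = 3*y**2 + 8*y + 3; no integer root y with |y| ≤ 4.
  x = -1: f_y(-1, y) = 3*y**2 + 8*y + 5; vanishes at y ∈ {-1}. (-1, -1): f_x = 0, f = 0 — SINGULAR.
  x = 0: f_y(0, y) = 3*y**2 + 8*y + 3; no integer root y with |y| ≤ 4.
  x = 1: f_y(1, y) = 3*y**2 + 8*y - 3; vanishes at y ∈ {-3}. (1, -3): f_x = 28 ≠ 0.
  x = 2: f_y(2, y) = 3*y**2 + 8*y - 13; no integer root y with |y| ≤ 4.
  x = 3: f_y(3, y) = 3*y**2 + 8*y - 27; no integer root y with |y| ≤ 4.
  x = 4: f_y(4, y) = 3*y**2 + 8*y - 45; no integer root y with |y| ≤ 4.
Only singular point on the grid: (-1, -1).
Classify: substitute x = -1 + u, y = -1 + v and expand: f = u**3 - 2*u**2*v + v**3 + v**2.
No constant or linear terms (consistent with a singular point). Quadratic part: v**2. Cubic part: u**3 - 2*u**2*v + v**3.
The quadratic part v**2 is a perfect square, so there is a single (double) tangent line v = 0, i.e. y = -1. Restricting the cubic part to that line (v = 0) leaves u**3 ≠ 0, so f is not divisible by v and the branch is v² ≈ -u**3 to lowest order — this is a cusp.
Classification: cusp.


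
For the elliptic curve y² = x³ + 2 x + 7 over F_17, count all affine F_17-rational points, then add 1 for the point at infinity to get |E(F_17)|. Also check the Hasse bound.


Affine points = {(2, 6), (2, 11), (8, 5), (8, 12), (11, 0), (12, 5), (12, 12), (14, 5), (14, 12), (16, 2), (16, 15)}; affine count = 11; |E(F_17)| = 12.

Discriminant check: Δ ∝ 4a³ + 27b² = 4·2³ + 27·7² = 4·8 + 27·49 ≡ 12 (mod 17). Nonzero ⇒ E is nonsingular.
For each x ∈ F_17, compute rhs = x³ + 2·x + 7 mod 17, then count y ∈ F_17 with y² ≡ rhs.
  x = 0: rhs = 7, matching y values: none (0 points).
  x = 1: rhs = 10, matching y values: none (0 points).
  x = 2: rhs = 2, matching y values: 6, 11 (2 points).
  x = 3: rhs = 6, matching y values: none (0 points).
  x = 4: rhs = 11, matching y values: none (0 points).
  x = 5: rhs = 6, matching y values: none (0 points).
  x = 6: rhs = 14, matching y values: none (0 points).
  x = 7: rhs = 7, matching y values: none (0 points).
  x = 8: rhs = 8, matching y values: 5, 12 (2 points).
  x = 9: rhs = 6, matching y values: none (0 points).
  x = 10: rhs = 7, matching y values: none (0 points).
  x = 11: rhs = 0, matching y values: 0 (1 points).
  x = 12: rhs = 8, matching y values: 5, 12 (2 points).
  x = 13: rhs = 3, matching y values: none (0 points).
  x = 14: rhs = 8, matching y values: 5, 12 (2 points).
  x = 15: rhs = 12, matching y values: none (0 points).
  x = 16: rhs = 4, matching y values: 2, 15 (2 points).
Total affine count: 11.
Full point count |E(F_17)| = 11 + 1 = 12.
Hasse bound: |12 − (17+1)| = |-6| = 6 ≤ 2√17 ≈ 8.2462 ✓.


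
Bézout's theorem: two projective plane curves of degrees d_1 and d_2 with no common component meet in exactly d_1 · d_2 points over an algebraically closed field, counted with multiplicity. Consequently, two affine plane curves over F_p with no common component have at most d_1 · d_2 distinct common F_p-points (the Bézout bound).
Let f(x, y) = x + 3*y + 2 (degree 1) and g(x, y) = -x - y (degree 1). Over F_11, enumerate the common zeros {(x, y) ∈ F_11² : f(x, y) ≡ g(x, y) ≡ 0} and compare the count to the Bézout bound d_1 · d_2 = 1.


Common zeros: {(1, 10)}; count = 1; Bézout bound = 1.

deg(f) = 1, deg(g) = 1, so Bézout bound = 1.
Scan x ∈ F_11. For each x, list the y ∈ F_11 with f(x, y) ≡ 0 and those with g(x, y) ≡ 0 (mod 11); the common zeros in that column are the intersection.
  x = 0: f ≡ 0 at y ∈ {3}; g ≡ 0 at y ∈ {0}; common: ∅.
  x = 1: f ≡ 0 at y ∈ {10}; g ≡ 0 at y ∈ {10}; common: {10}.
  x = 2: f ≡ 0 at y ∈ {6}; g ≡ 0 at y ∈ {9}; common: ∅.
  x = 3: f ≡ 0 at y ∈ {2}; g ≡ 0 at y ∈ {8}; common: ∅.
  x = 4: f ≡ 0 at y ∈ {9}; g ≡ 0 at y ∈ {7}; common: ∅.
  x = 5: f ≡ 0 at y ∈ {5}; g ≡ 0 at y ∈ {6}; common: ∅.
  x = 6: f ≡ 0 at y ∈ {1}; g ≡ 0 at y ∈ {5}; common: ∅.
  x = 7: f ≡ 0 at y ∈ {8}; g ≡ 0 at y ∈ {4}; common: ∅.
  x = 8: f ≡ 0 at y ∈ {4}; g ≡ 0 at y ∈ {3}; common: ∅.
  x = 9: f ≡ 0 at y ∈ {0}; g ≡ 0 at y ∈ {2}; common: ∅.
  x = 10: f ≡ 0 at y ∈ {7}; g ≡ 0 at y ∈ {1}; common: ∅.
Collecting: common zeros = {(1, 10)}, so the count is 1.
Comparison with the Bézout bound: 1 ≤ 1 = deg(f)·deg(g), as expected for curves with no common component (the bound is attained).


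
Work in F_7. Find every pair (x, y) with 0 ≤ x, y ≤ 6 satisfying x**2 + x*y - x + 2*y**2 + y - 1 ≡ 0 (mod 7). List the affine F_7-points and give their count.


Affine F_7-points: {(0, 4), (0, 6), (2, 3), (2, 6), (3, 2), (3, 3), (4, 4)}; count = 7.

For each of the 49 pairs (x, y) ∈ F_7², evaluate f(x, y) mod 7. Record the zeros.
  x = 0: [0↦6, 1↦2, 2↦2, 3↦6, 4↦0, 5↦5, 6↦0]  zeros at y ∈ {4, 6}
  x = 1: [0↦6, 1↦3, 2↦4, 3↦2, 4↦4, 5↦3, 6↦6]  zeros at y ∈ ∅
  x = 2: [0↦1, 1↦6, 2↦1, 3↦0, 4↦3, 5↦3, 6↦0]  zeros at y ∈ {3, 6}
  x = 3: [0↦5, 1↦4, 2↦0, 3↦0, 4↦4, 5↦5, 6↦3]  zeros at y ∈ {2, 3}
  x = 4: [0↦4, 1↦4, 2↦1, 3↦2, 4↦0, 5↦2, 6↦1]  zeros at y ∈ {4}
  x = 5: [0↦5, 1↦6, 2↦4, 3↦6, 4↦5, 5↦1, 6↦1]  zeros at y ∈ ∅
  x = 6: [0↦1, 1↦3, 2↦2, 3↦5, 4↦5, 5↦2, 6↦3]  zeros at y ∈ ∅
Collecting zeros: affine points = {(0, 4), (0, 6), (2, 3), (2, 6), (3, 2), (3, 3), (4, 4)}.
Total count |C(F_7)_aff| = 7.


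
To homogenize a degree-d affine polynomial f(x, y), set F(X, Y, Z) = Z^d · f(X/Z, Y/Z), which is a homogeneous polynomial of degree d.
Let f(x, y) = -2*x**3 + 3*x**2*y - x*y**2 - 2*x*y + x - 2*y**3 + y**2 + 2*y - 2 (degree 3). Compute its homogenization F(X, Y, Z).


F(X, Y, Z) = -2*X**3 + 3*X**2*Y - X*Y**2 - 2*X*Y*Z + X*Z**2 - 2*Y**3 + Y**2*Z + 2*Y*Z**2 - 2*Z**3

deg(f) = 3.
Substitute x = X/Z, y = Y/Z into f, then multiply by Z^3.
  monomial -2·x^3·y^0 ↦ -2·X^3·Y^0·Z^0.
  monomial 3·x^2·y^1 ↦ 3·X^2·Y^1·Z^0.
  monomial -1·x^1·y^2 ↦ -1·X^1·Y^2·Z^0.
  monomial -2·x^1·y^1 ↦ -2·X^1·Y^1·Z^1.
  monomial 1·x^1·y^0 ↦ 1·X^1·Y^0·Z^2.
  monomial -2·x^0·y^3 ↦ -2·X^0·Y^3·Z^0.
  monomial 1·x^0·y^2 ↦ 1·X^0·Y^2·Z^1.
  monomial 2·x^0·y^1 ↦ 2·X^0·Y^1·Z^2.
  monomial -2·x^0·y^0 ↦ -2·X^0·Y^0·Z^3.
Collecting: F(X, Y, Z) = -2*X**3 + 3*X**2*Y - X*Y**2 - 2*X*Y*Z + X*Z**2 - 2*Y**3 + Y**2*Z + 2*Y*Z**2 - 2*Z**3.


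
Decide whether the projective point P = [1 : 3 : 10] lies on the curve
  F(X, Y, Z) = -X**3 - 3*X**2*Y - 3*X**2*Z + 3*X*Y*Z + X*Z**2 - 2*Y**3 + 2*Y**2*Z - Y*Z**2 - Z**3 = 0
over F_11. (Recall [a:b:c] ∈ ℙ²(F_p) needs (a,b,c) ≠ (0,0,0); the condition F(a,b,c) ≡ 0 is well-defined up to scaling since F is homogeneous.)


F(1,3,10) ≡ 10 (mod 11); P is NOT on the curve.

Evaluate F(1, 3, 10) term-by-term (mod 11).
  -X**3 ↦ -1·1·1·1 = -1
  -3*X**2*Y ↦ -3·1·3·1 = -9
  -3*X**2*Z ↦ -3·1·1·10 = -30
  3*X*Y*Z ↦ 3·1·3·10 = 90
  X*Z**2 ↦ 1·1·1·100 = 100
  -2*Y**3 ↦ -2·1·27·1 = -54
  2*Y**2*Z ↦ 2·1·9·10 = 180
  -Y*Z**2 ↦ -1·1·3·100 = -300
  -Z**3 ↦ -1·1·1·1000 = -1000
Sum: F(1, 3, 10) = (-1) + (-9) + (-30) + (90) + (100) + (-54) + (180) + (-300) + (-1000) = -1024.
Reducing mod 11: -1024 ≡ 10 (mod 11).
Since F(a, b, c) ≡ 10 ≠ 0 (mod 11), P does NOT lie on the curve.


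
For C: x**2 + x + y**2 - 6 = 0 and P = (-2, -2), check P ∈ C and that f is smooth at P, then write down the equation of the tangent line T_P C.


Tangent line at P: -3*x - 4*y - 14 = 0.

Step 1: f(-2, -2) = 0, so P lies on C.
Step 2: partial derivatives
  f_x(x, y) = 2*x + 1, f_y(x, y) = 2*y.
  f_x(P) = -3, f_y(P) = -4 (gradient nonzero, so P is smooth).
Step 3: tangent line at P: -3·(x − -2) + -4·(y − -2) = 0.
Expanding: -3*x - 4*y - 14 = 0.


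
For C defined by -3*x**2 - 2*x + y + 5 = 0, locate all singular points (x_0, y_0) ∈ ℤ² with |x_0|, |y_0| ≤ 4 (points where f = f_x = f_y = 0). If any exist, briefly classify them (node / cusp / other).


No singular points in the scanned grid; C is smooth there.

Compute partial derivatives:
  f_x = -6*x - 2.
  f_y = 1.
f_y = 1 is a nonzero constant, so f_y never vanishes: no point (x, y) can satisfy f = f_x = f_y = 0. In particular no (x, y) ∈ {−4, ..., 4}² is singular; the curve is smooth.


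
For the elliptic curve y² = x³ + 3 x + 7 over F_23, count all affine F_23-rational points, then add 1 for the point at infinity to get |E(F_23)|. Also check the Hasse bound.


Affine points = {(5, 3), (5, 20), (7, 7), (7, 16), (9, 2), (9, 21), (10, 5), (10, 18), (12, 0), (13, 9), (13, 14), (15, 0), (17, 7), (17, 16), (19, 0), (21, 4), (21, 19), (22, 7), (22, 16)}; affine count = 19; |E(F_23)| = 20.

Discriminant check: Δ ∝ 4a³ + 27b² = 4·3³ + 27·7² = 4·27 + 27·49 ≡ 5 (mod 23). Nonzero ⇒ E is nonsingular.
For each x ∈ F_23, compute rhs = x³ + 3·x + 7 mod 23, then count y ∈ F_23 with y² ≡ rhs.
  x = 0: rhs = 7, matching y values: none (0 points).
  x = 1: rhs = 11, matching y values: none (0 points).
  x = 2: rhs = 21, matching y values: none (0 points).
  x = 3: rhs = 20, matching y values: none (0 points).
  x = 4: rhs = 14, matching y values: none (0 points).
  x = 5: rhs = 9, matching y values: 3, 20 (2 points).
  x = 6: rhs = 11, matching y values: none (0 points).
  x = 7: rhs = 3, matching y values: 7, 16 (2 points).
  x = 8: rhs = 14, matching y values: none (0 points).
  x = 9: rhs = 4, matching y values: 2, 21 (2 points).
  x = 10: rhs = 2, matching y values: 5, 18 (2 points).
  x = 11: rhs = 14, matching y values: none (0 points).
  x = 12: rhs = 0, matching y values: 0 (1 points).
  x = 13: rhs = 12, matching y values: 9, 14 (2 points).
  x = 14: rhs = 10, matching y values: none (0 points).
  x = 15: rhs = 0, matching y values: 0 (1 points).
  x = 16: rhs = 11, matching y values: none (0 points).
  x = 17: rhs = 3, matching y values: 7, 16 (2 points).
  x = 18: rhs = 5, matching y values: none (0 points).
  x = 19: rhs = 0, matching y values: 0 (1 points).
  x = 20: rhs = 17, matching y values: none (0 points).
  x = 21: rhs = 16, matching y values: 4, 19 (2 points).
  x = 22: rhs = 3, matching y values: 7, 16 (2 points).
Total affine count: 19.
Full point count |E(F_23)| = 19 + 1 = 20.
Hasse bound: |20 − (23+1)| = |-4| = 4 ≤ 2√23 ≈ 9.5917 ✓.


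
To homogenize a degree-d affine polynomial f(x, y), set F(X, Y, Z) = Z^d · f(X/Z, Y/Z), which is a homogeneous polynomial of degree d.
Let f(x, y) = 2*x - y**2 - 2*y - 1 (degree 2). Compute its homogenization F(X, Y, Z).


F(X, Y, Z) = 2*X*Z - Y**2 - 2*Y*Z - Z**2

deg(f) = 2.
Substitute x = X/Z, y = Y/Z into f, then multiply by Z^2.
  monomial 2·x^1·y^0 ↦ 2·X^1·Y^0·Z^1.
  monomial -1·x^0·y^2 ↦ -1·X^0·Y^2·Z^0.
  monomial -2·x^0·y^1 ↦ -2·X^0·Y^1·Z^1.
  monomial -1·x^0·y^0 ↦ -1·X^0·Y^0·Z^2.
Collecting: F(X, Y, Z) = 2*X*Z - Y**2 - 2*Y*Z - Z**2.


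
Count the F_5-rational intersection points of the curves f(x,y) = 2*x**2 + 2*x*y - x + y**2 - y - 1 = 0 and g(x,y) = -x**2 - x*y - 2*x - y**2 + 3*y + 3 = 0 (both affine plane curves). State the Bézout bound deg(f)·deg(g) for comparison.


Common zeros: {(1, 0), (2, 0)}; count = 2; Bézout bound = 4.

deg(f) = 2, deg(g) = 2, so Bézout bound = 4.
Scan x ∈ F_5. For each x, list the y ∈ F_5 with f(x, y) ≡ 0 and those with g(x, y) ≡ 0 (mod 5); the common zeros in that column are the intersection.
  x = 0: f ≡ 0 at y ∈ {3}; g ≡ 0 at y ∈ {1, 2}; common: ∅.
  x = 1: f ≡ 0 at y ∈ {0, 4}; g ≡ 0 at y ∈ {0, 2}; common: {0}.
  x = 2: f ≡ 0 at y ∈ {0, 2}; g ≡ 0 at y ∈ {0, 1}; common: {0}.
  x = 3: f ≡ 0 at y ∈ {1, 4}; g ≡ 0 at y ∈ ∅; common: ∅.
  x = 4: f ≡ 0 at y ∈ {1, 2}; g ≡ 0 at y ∈ ∅; common: ∅.
Collecting: common zeros = {(1, 0), (2, 0)}, so the count is 2.
Comparison with the Bézout bound: 2 ≤ 4 = deg(f)·deg(g), as expected for curves with no common component (the affine F_5-count falls short of the bound because intersections may lie at infinity, over extension fields, or carry multiplicity).


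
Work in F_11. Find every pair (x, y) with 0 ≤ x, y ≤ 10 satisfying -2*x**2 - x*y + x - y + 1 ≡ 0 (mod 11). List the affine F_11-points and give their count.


Affine F_11-points: {(0, 1), (1, 0), (2, 2), (3, 2), (4, 10), (5, 0), (6, 8), (7, 8), (8, 10), (9, 9)}; count = 10.

For each of the 121 pairs (x, y) ∈ F_11², evaluate f(x, y) mod 11. Record the zeros.
  x = 0: [0↦1, 1↦0, 2↦10, 3↦9, 4↦8, 5↦7, 6↦6, 7↦5, 8↦4, 9↦3, 10↦2]  zeros at y ∈ {1}
  x = 1: [0↦0, 1↦9, 2↦7, 3↦5, 4↦3, 5↦1, 6↦10, 7↦8, 8↦6, 9↦4, 10↦2]  zeros at y ∈ {0}
  x = 2: [0↦6, 1↦3, 2↦0, 3↦8, 4↦5, 5↦2, 6↦10, 7↦7, 8↦4, 9↦1, 10↦9]  zeros at y ∈ {2}
  x = 3: [0↦8, 1↦4, 2↦0, 3↦7, 4↦3, 5↦10, 6↦6, 7↦2, 8↦9, 9↦5, 10↦1]  zeros at y ∈ {2}
  x = 4: [0↦6, 1↦1, 2↦7, 3↦2, 4↦8, 5↦3, 6↦9, 7↦4, 8↦10, 9↦5, 10↦0]  zeros at y ∈ {10}
  x = 5: [0↦0, 1↦5, 2↦10, 3↦4, 4↦9, 5↦3, 6↦8, 7↦2, 8↦7, 9↦1, 10↦6]  zeros at y ∈ {0}
  x = 6: [0↦1, 1↦5, 2↦9, 3↦2, 4↦6, 5↦10, 6↦3, 7↦7, 8↦0, 9↦4, 10↦8]  zeros at y ∈ {8}
  x = 7: [0↦9, 1↦1, 2↦4, 3↦7, 4↦10, 5↦2, 6↦5, 7↦8, 8↦0, 9↦3, 10↦6]  zeros at y ∈ {8}
  x = 8: [0↦2, 1↦4, 2↦6, 3↦8, 4↦10, 5↦1, 6↦3, 7↦5, 8↦7, 9↦9, 10↦0]  zeros at y ∈ {10}
  x = 9: [0↦2, 1↦3, 2↦4, 3↦5, 4↦6, 5↦7, 6↦8, 7↦9, 8↦10, 9↦0, 10↦1]  zeros at y ∈ {9}
  x = 10: [0↦9, 1↦9, 2↦9, 3↦9, 4↦9, 5↦9, 6↦9, 7↦9, 8↦9, 9↦9, 10↦9]  zeros at y ∈ ∅
Collecting zeros: affine points = {(0, 1), (1, 0), (2, 2), (3, 2), (4, 10), (5, 0), (6, 8), (7, 8), (8, 10), (9, 9)}.
Total count |C(F_11)_aff| = 10.


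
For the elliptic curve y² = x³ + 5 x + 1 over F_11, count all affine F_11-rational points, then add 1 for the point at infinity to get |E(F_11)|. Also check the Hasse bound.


Affine points = {(0, 1), (0, 10), (6, 4), (6, 7), (7, 4), (7, 7), (8, 5), (8, 6), (9, 4), (9, 7)}; affine count = 10; |E(F_11)| = 11.

Discriminant check: Δ ∝ 4a³ + 27b² = 4·5³ + 27·1² = 4·125 + 27·1 ≡ 10 (mod 11). Nonzero ⇒ E is nonsingular.
For each x ∈ F_11, compute rhs = x³ + 5·x + 1 mod 11, then count y ∈ F_11 with y² ≡ rhs.
  x = 0: rhs = 1, matching y values: 1, 10 (2 points).
  x = 1: rhs = 7, matching y values: none (0 points).
  x = 2: rhs = 8, matching y values: none (0 points).
  x = 3: rhs = 10, matching y values: none (0 points).
  x = 4: rhs = 8, matching y values: none (0 points).
  x = 5: rhs = 8, matching y values: none (0 points).
  x = 6: rhs = 5, matching y values: 4, 7 (2 points).
  x = 7: rhs = 5, matching y values: 4, 7 (2 points).
  x = 8: rhs = 3, matching y values: 5, 6 (2 points).
  x = 9: rhs = 5, matching y values: 4, 7 (2 points).
  x = 10: rhs = 6, matching y values: none (0 points).
Total affine count: 10.
Full point count |E(F_11)| = 10 + 1 = 11.
Hasse bound: |11 − (11+1)| = |-1| = 1 ≤ 2√11 ≈ 6.6332 ✓.


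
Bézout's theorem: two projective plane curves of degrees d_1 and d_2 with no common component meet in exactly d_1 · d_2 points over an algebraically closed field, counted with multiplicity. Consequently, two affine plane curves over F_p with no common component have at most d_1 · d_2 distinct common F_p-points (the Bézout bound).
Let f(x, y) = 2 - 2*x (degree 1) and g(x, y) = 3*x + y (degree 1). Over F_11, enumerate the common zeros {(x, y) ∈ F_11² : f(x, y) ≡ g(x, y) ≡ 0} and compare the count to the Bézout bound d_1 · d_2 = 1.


Common zeros: {(1, 8)}; count = 1; Bézout bound = 1.

deg(f) = 1, deg(g) = 1, so Bézout bound = 1.
Scan x ∈ F_11. For each x, list the y ∈ F_11 with f(x, y) ≡ 0 and those with g(x, y) ≡ 0 (mod 11); the common zeros in that column are the intersection.
  x = 0: f ≡ 0 at y ∈ ∅; g ≡ 0 at y ∈ {0}; common: ∅.
  x = 1: f ≡ 0 at y ∈ {0, 1, 2, 3, 4, 5, 6, 7, 8, 9, 10}; g ≡ 0 at y ∈ {8}; common: {8}.
  x = 2: f ≡ 0 at y ∈ ∅; g ≡ 0 at y ∈ {5}; common: ∅.
  x = 3: f ≡ 0 at y ∈ ∅; g ≡ 0 at y ∈ {2}; common: ∅.
  x = 4: f ≡ 0 at y ∈ ∅; g ≡ 0 at y ∈ {10}; common: ∅.
  x = 5: f ≡ 0 at y ∈ ∅; g ≡ 0 at y ∈ {7}; common: ∅.
  x = 6: f ≡ 0 at y ∈ ∅; g ≡ 0 at y ∈ {4}; common: ∅.
  x = 7: f ≡ 0 at y ∈ ∅; g ≡ 0 at y ∈ {1}; common: ∅.
  x = 8: f ≡ 0 at y ∈ ∅; g ≡ 0 at y ∈ {9}; common: ∅.
  x = 9: f ≡ 0 at y ∈ ∅; g ≡ 0 at y ∈ {6}; common: ∅.
  x = 10: f ≡ 0 at y ∈ ∅; g ≡ 0 at y ∈ {3}; common: ∅.
Collecting: common zeros = {(1, 8)}, so the count is 1.
Comparison with the Bézout bound: 1 ≤ 1 = deg(f)·deg(g), as expected for curves with no common component (the bound is attained).


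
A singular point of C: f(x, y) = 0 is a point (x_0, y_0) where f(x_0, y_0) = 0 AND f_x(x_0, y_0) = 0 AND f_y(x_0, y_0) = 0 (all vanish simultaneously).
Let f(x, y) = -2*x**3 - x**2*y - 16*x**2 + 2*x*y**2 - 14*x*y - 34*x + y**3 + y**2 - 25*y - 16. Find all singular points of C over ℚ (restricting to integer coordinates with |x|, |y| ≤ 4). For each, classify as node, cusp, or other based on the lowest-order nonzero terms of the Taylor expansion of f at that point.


Singular points: {(-3, 2)}; classification: cusp.

Compute partial derivatives:
  f_x = -6*x**2 - 2*x*y - 32*x + 2*y**2 - 14*y - 34.
  f_y = -x**2 + 4*x*y - 14*x + 3*y**2 + 2*y - 25.
Scan x_0 ∈ {−4, ..., 4}. For each x_0, f_y(x_0, y) is a polynomial in y; find its integer roots y ∈ {−4, ..., 4}, then test f_x and f at those candidates.
  x = -4: f_y(-4, y) = 3*y**2 - 14*y + 15; vanishes at y ∈ {3}. (-4, 3): f_x = -2 ≠ 0.
  x = -3: f_y(-3, y) = 3*y**2 - 10*y + 8; vanishes at y ∈ {2}. (-3, 2): f_x = 0, f = 0 — SINGULAR.
  x = -2: f_y(-2, y) = 3*y**2 - 6*y - 1; no integer root y with |y| ≤ 4.
  x = -1: f_y(-1, y) = 3*y**2 - 2*y - 12; no integer root y with |y| ≤ 4.
  x = 0: f_y(0, y) = 3*y**2 + 2*y - 25; no integer root y with |y| ≤ 4.
  x = 1: f_y(1, y) = 3*y**2 + 6*y - 40; no integer root y with |y| ≤ 4.
  x = 2: f_y(2, y) = 3*y**2 + 10*y - 57; vanishes at y ∈ {3}. (2, 3): f_x = -158 ≠ 0.
  x = 3: f_y(3, y) = 3*y**2 + 14*y - 76; no integer root y with |y| ≤ 4.
  x = 4: f_y(4, y) = 3*y**2 + 18*y - 97; no integer root y with |y| ≤ 4.
Only singular point on the grid: (-3, 2).
Classify: substitute x = -3 + u, y = 2 + v and expand: f = -2*u**3 - u**2*v + 2*u*v**2 + v**3 + v**2.
No constant or linear terms (consistent with a singular point). Quadratic part: v**2. Cubic part: -2*u**3 - u**2*v + 2*u*v**2 + v**3.
The quadratic part v**2 is a perfect square, so there is a single (double) tangent line v = 0, i.e. y = 2. Restricting the cubic part to that line (v = 0) leaves -2*u**3 ≠ 0, so f is not divisible by v and the branch is v² ≈ 2*u**3 to lowest order — this is a cusp.
Classification: cusp.


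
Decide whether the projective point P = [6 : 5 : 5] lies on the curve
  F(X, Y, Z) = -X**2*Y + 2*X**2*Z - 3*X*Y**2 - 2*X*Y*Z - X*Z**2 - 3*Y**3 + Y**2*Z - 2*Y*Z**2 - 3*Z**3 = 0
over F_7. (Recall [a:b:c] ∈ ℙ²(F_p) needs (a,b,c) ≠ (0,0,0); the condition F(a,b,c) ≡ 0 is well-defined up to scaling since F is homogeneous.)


F(6,5,5) ≡ 1 (mod 7); P is NOT on the curve.

Evaluate F(6, 5, 5) term-by-term (mod 7).
  -X**2*Y ↦ -1·36·5·1 = -180
  2*X**2*Z ↦ 2·36·1·5 = 360
  -3*X*Y**2 ↦ -3·6·25·1 = -450
  -2*X*Y*Z ↦ -2·6·5·5 = -300
  -X*Z**2 ↦ -1·6·1·25 = -150
  -3*Y**3 ↦ -3·1·125·1 = -375
  Y**2*Z ↦ 1·1·25·5 = 125
  -2*Y*Z**2 ↦ -2·1·5·25 = -250
  -3*Z**3 ↦ -3·1·1·125 = -375
Sum: F(6, 5, 5) = (-180) + (360) + (-450) + (-300) + (-150) + (-375) + (125) + (-250) + (-375) = -1595.
Reducing mod 7: -1595 ≡ 1 (mod 7).
Since F(a, b, c) ≡ 1 ≠ 0 (mod 7), P does NOT lie on the curve.


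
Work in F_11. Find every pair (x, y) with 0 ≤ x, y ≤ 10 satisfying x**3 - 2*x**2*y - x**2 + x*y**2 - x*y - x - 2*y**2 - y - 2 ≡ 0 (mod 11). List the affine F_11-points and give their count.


Affine F_11-points: {(1, 8), (1, 10), (2, 0), (2, 1), (2, 2), (2, 3), (2, 4), (2, 5), (2, 6), (2, 7), (2, 8), (2, 9), (2, 10), (3, 3), (3, 8), (7, 9), (7, 10), (9, 6), (10, 5), (10, 9)}; count = 20.

For each of the 121 pairs (x, y) ∈ F_11², evaluate f(x, y) mod 11. Record the zeros.
  x = 0: [0↦9, 1↦6, 2↦10, 3↦10, 4↦6, 5↦9, 6↦8, 7↦3, 8↦5, 9↦3, 10↦8]  zeros at y ∈ ∅
  x = 1: [0↦8, 1↦3, 2↦7, 3↦9, 4↦9, 5↦7, 6↦3, 7↦8, 8↦0, 9↦1, 10↦0]  zeros at y ∈ {8, 10}
  x = 2: [0↦0, 1↦0, 2↦0, 3↦0, 4↦0, 5↦0, 6↦0, 7↦0, 8↦0, 9↦0, 10↦0]  zeros at y ∈ {0, 1, 2, 3, 4, 5, 6, 7, 8, 9, 10}
  x = 3: [0↦2, 1↦3, 2↦6, 3↦0, 4↦7, 5↦5, 6↦5, 7↦7, 8↦0, 9↦6, 10↦3]  zeros at y ∈ {3, 8}
  x = 4: [0↦9, 1↦7, 2↦9, 3↦4, 4↦3, 5↦6, 6↦2, 7↦2, 8↦6, 9↦3, 10↦4]  zeros at y ∈ ∅
  x = 5: [0↦5, 1↦7, 2↦4, 3↦7, 4↦5, 5↦9, 6↦8, 7↦2, 8↦2, 9↦8, 10↦9]  zeros at y ∈ ∅
  x = 6: [0↦7, 1↦9, 2↦8, 3↦4, 4↦8, 5↦9, 6↦7, 7↦2, 8↦5, 9↦5, 10↦2]  zeros at y ∈ ∅
  x = 7: [0↦10, 1↦8, 2↦5, 3↦1, 4↦7, 5↦1, 6↦5, 7↦8, 8↦10, 9↦0, 10↦0]  zeros at y ∈ {9, 10}
  x = 8: [0↦9, 1↦10, 2↦1, 3↦4, 4↦8, 5↦2, 6↦8, 7↦4, 8↦1, 9↦10, 10↦9]  zeros at y ∈ ∅
  x = 9: [0↦10, 1↦10, 2↦2, 3↦8, 4↦6, 5↦7, 6↦0, 7↦7, 8↦6, 9↦8, 10↦2]  zeros at y ∈ {6}
  x = 10: [0↦8, 1↦3, 2↦3, 3↦8, 4↦7, 5↦0, 6↦9, 7↦1, 8↦9, 9↦0, 10↦7]  zeros at y ∈ {5, 9}
Collecting zeros: affine points = {(1, 8), (1, 10), (2, 0), (2, 1), (2, 2), (2, 3), (2, 4), (2, 5), (2, 6), (2, 7), (2, 8), (2, 9), (2, 10), (3, 3), (3, 8), (7, 9), (7, 10), (9, 6), (10, 5), (10, 9)}.
Total count |C(F_11)_aff| = 20.


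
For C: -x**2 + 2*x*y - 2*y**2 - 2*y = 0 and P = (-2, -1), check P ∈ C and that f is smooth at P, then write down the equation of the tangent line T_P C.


Tangent line at P: 2*x - 2*y + 2 = 0.

Step 1: f(-2, -1) = 0, so P lies on C.
Step 2: partial derivatives
  f_x(x, y) = -2*x + 2*y, f_y(x, y) = 2*x - 4*y - 2.
  f_x(P) = 2, f_y(P) = -2 (gradient nonzero, so P is smooth).
Step 3: tangent line at P: 2·(x − -2) + -2·(y − -1) = 0.
Expanding: 2*x - 2*y + 2 = 0.


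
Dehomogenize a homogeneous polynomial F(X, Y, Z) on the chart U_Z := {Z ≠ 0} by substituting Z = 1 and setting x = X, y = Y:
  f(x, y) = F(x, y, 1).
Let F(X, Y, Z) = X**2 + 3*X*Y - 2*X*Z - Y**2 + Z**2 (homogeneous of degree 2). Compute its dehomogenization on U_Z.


f(x, y) = x**2 + 3*x*y - 2*x - y**2 + 1

On U_Z we set Z = 1. Each monomial c·X^i·Y^j·Z^k in F becomes c·x^i·y^j·1^k = c·x^i·y^j.
Substituting Z = 1: F(X, Y, 1) = x**2 + 3*x*y - 2*x - y**2 + 1.
Note: deg(f) ≤ deg(F) = 2; strict inequality happens when F is divisible by Z (lost terms).


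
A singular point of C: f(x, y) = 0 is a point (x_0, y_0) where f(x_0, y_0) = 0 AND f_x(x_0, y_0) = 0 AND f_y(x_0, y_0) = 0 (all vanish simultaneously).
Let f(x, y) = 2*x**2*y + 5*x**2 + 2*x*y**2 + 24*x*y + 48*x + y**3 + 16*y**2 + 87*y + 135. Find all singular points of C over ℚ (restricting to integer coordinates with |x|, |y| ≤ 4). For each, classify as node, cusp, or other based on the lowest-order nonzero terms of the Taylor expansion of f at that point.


Singular points: {(-3, -3)}; classification: node.

Compute partial derivatives:
  f_x = 4*x*y + 10*x + 2*y**2 + 24*y + 48.
  f_y = 2*x**2 + 4*x*y + 24*x + 3*y**2 + 32*y + 87.
Scan x_0 ∈ {−4, ..., 4}. For each x_0, f_y(x_0, y) is a polynomial in y; find its integer roots y ∈ {−4, ..., 4}, then test f_x and f at those candidates.
  x = -4: f_y(-4, y) = 3*y**2 + 16*y + 23; no integer root y with |y| ≤ 4.
  x = -3: f_y(-3, y) = 3*y**2 + 20*y + 33; vanishes at y ∈ {-3}. (-3, -3): f_x = 0, f = 0 — SINGULAR.
  x = -2: f_y(-2, y) = 3*y**2 + 24*y + 47; no integer root y with |y| ≤ 4.
  x = -1: f_y(-1, y) = 3*y**2 + 28*y + 65; no integer root y with |y| ≤ 4.
  x = 0: f_y(0, y) = 3*y**2 + 32*y + 87; no integer root y with |y| ≤ 4.
  x = 1: f_y(1, y) = 3*y**2 + 36*y + 113; no integer root y with |y| ≤ 4.
  x = 2: f_y(2, y) = 3*y**2 + 40*y + 143; no integer root y with |y| ≤ 4.
  x = 3: f_y(3, y) = 3*y**2 + 44*y + 177; no integer root y with |y| ≤ 4.
  x = 4: f_y(4, y) = 3*y**2 + 48*y + 215; no integer root y with |y| ≤ 4.
Only singular point on the grid: (-3, -3).
Classify: substitute x = -3 + u, y = -3 + v and expand: f = 2*u**2*v - u**2 + 2*u*v**2 + v**3 + v**2.
No constant or linear terms (consistent with a singular point). Quadratic part: -u**2 + v**2. Cubic part: 2*u**2*v + 2*u*v**2 + v**3.
The quadratic part v**2 - u**2 = (v − u)(v + u) splits into two distinct linear factors, so there are two distinct tangent lines y − -3 = ±(x − -3) — this is a node (ordinary double point).
Classification: node.


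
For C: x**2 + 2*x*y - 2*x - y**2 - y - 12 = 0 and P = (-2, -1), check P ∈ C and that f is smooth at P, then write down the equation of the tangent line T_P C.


Tangent line at P: -8*x - 3*y - 19 = 0.

Step 1: f(-2, -1) = 0, so P lies on C.
Step 2: partial derivatives
  f_x(x, y) = 2*x + 2*y - 2, f_y(x, y) = 2*x - 2*y - 1.
  f_x(P) = -8, f_y(P) = -3 (gradient nonzero, so P is smooth).
Step 3: tangent line at P: -8·(x − -2) + -3·(y − -1) = 0.
Expanding: -8*x - 3*y - 19 = 0.


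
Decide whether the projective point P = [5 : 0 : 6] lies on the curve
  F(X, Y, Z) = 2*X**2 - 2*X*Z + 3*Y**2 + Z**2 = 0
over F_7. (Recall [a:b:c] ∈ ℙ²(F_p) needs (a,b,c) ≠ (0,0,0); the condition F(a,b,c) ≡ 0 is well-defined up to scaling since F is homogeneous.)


F(5,0,6) ≡ 5 (mod 7); P is NOT on the curve.

Evaluate F(5, 0, 6) term-by-term (mod 7).
  2*X**2 ↦ 2·25·1·1 = 50
  -2*X*Z ↦ -2·5·1·6 = -60
  3*Y**2 ↦ 3·1·0·1 = 0
  Z**2 ↦ 1·1·1·36 = 36
Sum: F(5, 0, 6) = (50) + (-60) + (0) + (36) = 26.
Reducing mod 7: 26 ≡ 5 (mod 7).
Since F(a, b, c) ≡ 5 ≠ 0 (mod 7), P does NOT lie on the curve.


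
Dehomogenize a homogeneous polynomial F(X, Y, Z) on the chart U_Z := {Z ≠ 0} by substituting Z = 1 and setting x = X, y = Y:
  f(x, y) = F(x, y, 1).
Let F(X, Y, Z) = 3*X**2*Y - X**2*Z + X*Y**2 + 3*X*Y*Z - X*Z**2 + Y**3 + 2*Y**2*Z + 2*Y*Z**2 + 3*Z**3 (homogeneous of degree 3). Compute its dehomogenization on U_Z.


f(x, y) = 3*x**2*y - x**2 + x*y**2 + 3*x*y - x + y**3 + 2*y**2 + 2*y + 3

On U_Z we set Z = 1. Each monomial c·X^i·Y^j·Z^k in F becomes c·x^i·y^j·1^k = c·x^i·y^j.
Substituting Z = 1: F(X, Y, 1) = 3*x**2*y - x**2 + x*y**2 + 3*x*y - x + y**3 + 2*y**2 + 2*y + 3.
Note: deg(f) ≤ deg(F) = 3; strict inequality happens when F is divisible by Z (lost terms).


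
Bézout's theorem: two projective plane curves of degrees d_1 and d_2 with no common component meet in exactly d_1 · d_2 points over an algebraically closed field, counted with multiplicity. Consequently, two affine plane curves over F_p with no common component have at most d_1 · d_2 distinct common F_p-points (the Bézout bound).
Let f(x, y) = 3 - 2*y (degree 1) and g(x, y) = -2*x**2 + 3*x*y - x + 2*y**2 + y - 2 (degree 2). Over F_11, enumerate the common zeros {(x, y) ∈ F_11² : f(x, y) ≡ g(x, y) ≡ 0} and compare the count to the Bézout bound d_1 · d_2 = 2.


Common zeros: {(1, 7), (9, 7)}; count = 2; Bézout bound = 2.

deg(f) = 1, deg(g) = 2, so Bézout bound = 2.
Scan x ∈ F_11. For each x, list the y ∈ F_11 with f(x, y) ≡ 0 and those with g(x, y) ≡ 0 (mod 11); the common zeros in that column are the intersection.
  x = 0: f ≡ 0 at y ∈ {7}; g ≡ 0 at y ∈ ∅; common: ∅.
  x = 1: f ≡ 0 at y ∈ {7}; g ≡ 0 at y ∈ {2, 7}; common: {7}.
  x = 2: f ≡ 0 at y ∈ {7}; g ≡ 0 at y ∈ ∅; common: ∅.
  x = 3: f ≡ 0 at y ∈ {7}; g ≡ 0 at y ∈ {1, 5}; common: ∅.
  x = 4: f ≡ 0 at y ∈ {7}; g ≡ 0 at y ∈ {5}; common: ∅.
  x = 5: f ≡ 0 at y ∈ {7}; g ≡ 0 at y ∈ ∅; common: ∅.
  x = 6: f ≡ 0 at y ∈ {7}; g ≡ 0 at y ∈ {9}; common: ∅.
  x = 7: f ≡ 0 at y ∈ {7}; g ≡ 0 at y ∈ {2, 9}; common: ∅.
  x = 8: f ≡ 0 at y ∈ {7}; g ≡ 0 at y ∈ ∅; common: ∅.
  x = 9: f ≡ 0 at y ∈ {7}; g ≡ 0 at y ∈ {1, 7}; common: {7}.
  x = 10: f ≡ 0 at y ∈ {7}; g ≡ 0 at y ∈ ∅; common: ∅.
Collecting: common zeros = {(1, 7), (9, 7)}, so the count is 2.
Comparison with the Bézout bound: 2 ≤ 2 = deg(f)·deg(g), as expected for curves with no common component (the bound is attained).
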